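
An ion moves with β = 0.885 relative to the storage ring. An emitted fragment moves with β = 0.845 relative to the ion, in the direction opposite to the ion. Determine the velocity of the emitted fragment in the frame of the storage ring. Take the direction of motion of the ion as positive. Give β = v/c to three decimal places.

With v = 0.885 and u' = -0.845 (in units of c),
u = (u' + v)/(1 + u'v/c²):
u = (-0.845 + 0.885) / (1 + (-0.845)·0.885) = 0.0400/0.2522 = 0.1586
(Galilean addition would give +0.040c.)

β = +0.159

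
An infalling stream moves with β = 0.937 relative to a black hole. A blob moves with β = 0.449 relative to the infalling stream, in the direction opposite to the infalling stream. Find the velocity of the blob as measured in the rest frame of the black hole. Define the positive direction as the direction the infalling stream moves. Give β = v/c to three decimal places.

With v = 0.937 and u' = -0.449 (in units of c),
u = (u' + v)/(1 + u'v/c²):
u = (-0.449 + 0.937) / (1 + (-0.449)·0.937) = 0.4880/0.5793 = 0.8424

β = +0.842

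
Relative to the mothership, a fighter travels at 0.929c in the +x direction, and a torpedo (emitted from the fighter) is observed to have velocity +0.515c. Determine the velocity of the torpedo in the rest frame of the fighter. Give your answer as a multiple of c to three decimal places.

Invert the composition law: u' = (u − v)/(1 − uv/c²).
u' = (0.515 − 0.929) / (1 − (0.515)(0.929)) = -0.4140/0.5216 = -0.7938.

-0.794c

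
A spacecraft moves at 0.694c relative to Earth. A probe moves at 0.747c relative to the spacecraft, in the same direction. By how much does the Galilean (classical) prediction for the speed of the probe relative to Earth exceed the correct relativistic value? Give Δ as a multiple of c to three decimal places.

Δ = 0.492c

Galilean: u_cl = 0.747 + 0.694 = 1.4410.
Relativistic: u_rel = (0.747 + 0.694) / (1 + 0.747·0.694) = 1.4410/1.5184 = 0.9490.
Δ = 1.4410 − 0.9490 = 0.4920.
(The classical prediction exceeds c; the relativistic result does not.)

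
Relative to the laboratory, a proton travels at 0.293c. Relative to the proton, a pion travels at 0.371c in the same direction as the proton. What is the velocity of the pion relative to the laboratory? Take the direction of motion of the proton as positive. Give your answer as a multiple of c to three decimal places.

0.599c

With v = 0.293 and u' = 0.371 (in units of c),
u = (u' + v)/(1 + u'v/c²):
u = (0.371 + 0.293) / (1 + 0.371·0.293) = 0.6640/1.1087 = 0.5989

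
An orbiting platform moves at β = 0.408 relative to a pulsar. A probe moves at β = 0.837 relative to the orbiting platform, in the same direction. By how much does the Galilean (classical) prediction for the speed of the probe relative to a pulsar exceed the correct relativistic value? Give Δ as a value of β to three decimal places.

Galilean: u_cl = 0.837 + 0.408 = 1.2450.
Relativistic: u_rel = (0.837 + 0.408) / (1 + 0.837·0.408) = 1.2450/1.3415 = 0.9281.
Δ = 1.2450 − 0.9281 = 0.3169.
(The classical prediction exceeds c; the relativistic result does not.)

Δ = 0.317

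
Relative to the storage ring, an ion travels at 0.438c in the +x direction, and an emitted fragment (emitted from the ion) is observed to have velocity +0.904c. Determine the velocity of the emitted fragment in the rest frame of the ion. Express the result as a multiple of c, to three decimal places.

Invert the composition law: u' = (u − v)/(1 − uv/c²).
u' = (0.904 − 0.438) / (1 − (0.904)(0.438)) = 0.4660/0.6040 = 0.7715.

+0.771c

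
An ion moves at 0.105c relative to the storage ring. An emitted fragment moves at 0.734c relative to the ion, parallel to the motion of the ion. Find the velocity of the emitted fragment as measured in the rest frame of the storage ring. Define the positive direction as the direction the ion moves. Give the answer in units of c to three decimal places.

With v = 0.105 and u' = 0.734 (in units of c),
u = (u' + v)/(1 + u'v/c²):
u = (0.734 + 0.105) / (1 + 0.734·0.105) = 0.8390/1.0771 = 0.7790

0.779c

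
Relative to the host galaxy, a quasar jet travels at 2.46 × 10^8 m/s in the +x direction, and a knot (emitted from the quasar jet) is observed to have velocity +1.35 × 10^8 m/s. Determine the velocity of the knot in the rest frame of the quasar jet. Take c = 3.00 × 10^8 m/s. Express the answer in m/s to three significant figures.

v = 0.820c, u = 0.450c.
Invert the composition law: u' = (u − v)/(1 − uv/c²).
u' = (0.450 − 0.820) / (1 − (0.450)(0.820)) = -0.3700/0.6310 = -0.5864.
u' = -0.5864 × 3.00 × 10^8 m/s.

-1.76 × 10^8 m/s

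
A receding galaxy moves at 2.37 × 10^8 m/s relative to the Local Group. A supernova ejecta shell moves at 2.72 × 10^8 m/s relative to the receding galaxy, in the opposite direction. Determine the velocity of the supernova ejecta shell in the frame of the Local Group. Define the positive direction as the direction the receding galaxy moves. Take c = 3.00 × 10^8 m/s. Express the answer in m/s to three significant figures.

In units of c (dividing by 3.00 × 10^8 m/s): v = 0.790, u' = -0.907.
u = (u' + v)/(1 + u'v/c²):
u = (-0.907 + 0.790) / (1 + (-0.907)·0.790) = -0.1167/0.2837 = -0.4112
(Galilean addition would give -0.117c.)
Converting back: u = -0.4112 × 3.00 × 10^8 m/s.

-1.23 × 10^8 m/s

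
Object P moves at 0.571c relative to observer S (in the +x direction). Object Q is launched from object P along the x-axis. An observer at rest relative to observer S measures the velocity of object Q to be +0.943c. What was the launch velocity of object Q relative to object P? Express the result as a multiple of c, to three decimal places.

+0.806c

Invert the composition law: u' = (u − v)/(1 − uv/c²).
u' = (0.943 − 0.571) / (1 − (0.943)(0.571)) = 0.3720/0.4615 = 0.8060.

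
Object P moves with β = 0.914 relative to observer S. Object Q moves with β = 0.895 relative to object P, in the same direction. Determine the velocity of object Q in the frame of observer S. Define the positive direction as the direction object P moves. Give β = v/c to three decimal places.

β = 0.995

With v = 0.914 and u' = 0.895 (in units of c),
u = (u' + v)/(1 + u'v/c²):
u = (0.895 + 0.914) / (1 + 0.895·0.914) = 1.8090/1.8180 = 0.9950
(Galilean addition would give +1.809c, exceeding c.)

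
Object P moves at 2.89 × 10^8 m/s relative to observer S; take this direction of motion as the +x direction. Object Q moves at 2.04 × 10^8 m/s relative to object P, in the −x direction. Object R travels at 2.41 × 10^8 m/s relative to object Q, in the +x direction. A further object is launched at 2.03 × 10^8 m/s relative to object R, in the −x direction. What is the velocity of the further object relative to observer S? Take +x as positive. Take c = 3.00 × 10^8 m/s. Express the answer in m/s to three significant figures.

Apply u = (u' + v)/(1 + u'v/c²) successively, working outward toward observer S.
(Dividing each given speed by c = 3.00 × 10^8 m/s to work in units of c.)
Start: velocity of object P relative to observer S = 0.9633c.
Compose with object Q (u' = -0.680 in object P frame): u_1 = (-0.680 + 0.963) / (1 + (-0.680)·0.963) = 0.2833/0.3449 = 0.8214.
Compose with object R (u' = 0.803 in object Q frame): u_2 = (0.803 + 0.821) / (1 + 0.803·0.821) = 1.6247/1.6599 = 0.9788.
Compose with the further object (u' = -0.677 in object R frame): u_3 = (-0.677 + 0.979) / (1 + (-0.677)·0.979) = 0.3022/0.3377 = 0.8949.
So u = 0.8949 × 3.00 × 10^8 m/s.

+2.68 × 10^8 m/s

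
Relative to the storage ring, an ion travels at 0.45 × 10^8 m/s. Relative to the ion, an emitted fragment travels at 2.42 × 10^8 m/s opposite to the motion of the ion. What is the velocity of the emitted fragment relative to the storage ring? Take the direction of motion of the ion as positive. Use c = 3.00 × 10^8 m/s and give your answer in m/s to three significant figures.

In units of c (dividing by 3.00 × 10^8 m/s): v = 0.150, u' = -0.807.
u = (u' + v)/(1 + u'v/c²):
u = (-0.807 + 0.150) / (1 + (-0.807)·0.150) = -0.6567/0.8790 = -0.7471
Converting back: u = -0.7471 × 3.00 × 10^8 m/s.

-2.24 × 10^8 m/s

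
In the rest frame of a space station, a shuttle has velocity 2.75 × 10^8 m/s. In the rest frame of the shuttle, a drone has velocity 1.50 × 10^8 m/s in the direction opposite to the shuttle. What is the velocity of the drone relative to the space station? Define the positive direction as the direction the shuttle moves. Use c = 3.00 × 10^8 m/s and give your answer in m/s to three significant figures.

In units of c (dividing by 3.00 × 10^8 m/s): v = 0.917, u' = -0.500.
u = (u' + v)/(1 + u'v/c²):
u = (-0.500 + 0.917) / (1 + (-0.500)·0.917) = 0.4167/0.5417 = 0.7692
Converting back: u = 0.7692 × 3.00 × 10^8 m/s.

+2.31 × 10^8 m/s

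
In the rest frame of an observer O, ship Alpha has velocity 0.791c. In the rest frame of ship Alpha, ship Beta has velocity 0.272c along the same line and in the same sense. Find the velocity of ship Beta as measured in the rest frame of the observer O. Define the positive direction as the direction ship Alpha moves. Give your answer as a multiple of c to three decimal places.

With v = 0.791 and u' = 0.272 (in units of c),
u = (u' + v)/(1 + u'v/c²):
u = (0.272 + 0.791) / (1 + 0.272·0.791) = 1.0630/1.2152 = 0.8748
(Galilean addition would give +1.063c, exceeding c.)

0.875c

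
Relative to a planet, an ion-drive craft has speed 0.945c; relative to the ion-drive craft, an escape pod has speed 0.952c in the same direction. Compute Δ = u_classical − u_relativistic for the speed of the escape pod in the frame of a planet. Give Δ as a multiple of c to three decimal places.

Δ = 0.898c

Galilean: u_cl = 0.952 + 0.945 = 1.8970.
Relativistic: u_rel = (0.952 + 0.945) / (1 + 0.952·0.945) = 1.8970/1.8996 = 0.9986.
Δ = 1.8970 − 0.9986 = 0.8984.
(The classical prediction exceeds c; the relativistic result does not.)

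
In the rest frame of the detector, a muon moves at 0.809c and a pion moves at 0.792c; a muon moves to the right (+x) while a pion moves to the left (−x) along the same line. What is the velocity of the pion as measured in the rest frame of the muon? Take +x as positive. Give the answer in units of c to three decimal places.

β_A = 0.809, β_B = -0.792.
Transform to A's frame with the inverse velocity-addition law: u' = (u − v)/(1 − uv/c²), taking u = β_B and v = β_A.
u' = (-0.792 − 0.809) / (1 − (0.809)(-0.792)) = -1.6010/1.6407 = -0.9758.

-0.976c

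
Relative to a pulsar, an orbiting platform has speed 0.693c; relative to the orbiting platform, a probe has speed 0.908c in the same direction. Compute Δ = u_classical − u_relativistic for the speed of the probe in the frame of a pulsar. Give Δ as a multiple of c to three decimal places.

Galilean: u_cl = 0.908 + 0.693 = 1.6010.
Relativistic: u_rel = (0.908 + 0.693) / (1 + 0.908·0.693) = 1.6010/1.6292 = 0.9827.
Δ = 1.6010 − 0.9827 = 0.6183.
(The classical prediction exceeds c; the relativistic result does not.)

Δ = 0.618c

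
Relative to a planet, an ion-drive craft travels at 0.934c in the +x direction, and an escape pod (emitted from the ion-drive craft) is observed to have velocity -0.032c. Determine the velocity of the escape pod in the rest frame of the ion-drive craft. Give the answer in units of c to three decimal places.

Invert the composition law: u' = (u − v)/(1 − uv/c²).
u' = (-0.032 − 0.934) / (1 − (-0.032)(0.934)) = -0.9660/1.0299 = -0.9380.

-0.938c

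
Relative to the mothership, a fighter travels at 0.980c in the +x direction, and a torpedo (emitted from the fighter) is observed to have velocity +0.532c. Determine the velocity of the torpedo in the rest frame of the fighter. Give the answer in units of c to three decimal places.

-0.936c

Invert the composition law: u' = (u − v)/(1 − uv/c²).
u' = (0.532 − 0.980) / (1 − (0.532)(0.980)) = -0.4480/0.4786 = -0.9360.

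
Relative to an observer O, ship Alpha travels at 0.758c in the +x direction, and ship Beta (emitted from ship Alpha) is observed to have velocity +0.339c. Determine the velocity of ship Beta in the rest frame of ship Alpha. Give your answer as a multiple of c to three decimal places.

-0.564c

Invert the composition law: u' = (u − v)/(1 − uv/c²).
u' = (0.339 − 0.758) / (1 − (0.339)(0.758)) = -0.4190/0.7430 = -0.5639.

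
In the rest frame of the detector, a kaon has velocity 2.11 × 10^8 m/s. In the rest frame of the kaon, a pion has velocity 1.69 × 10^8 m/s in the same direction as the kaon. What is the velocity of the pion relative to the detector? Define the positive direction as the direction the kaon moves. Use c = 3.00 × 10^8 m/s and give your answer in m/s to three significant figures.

In units of c (dividing by 3.00 × 10^8 m/s): v = 0.703, u' = 0.563.
u = (u' + v)/(1 + u'v/c²):
u = (0.563 + 0.703) / (1 + 0.563·0.703) = 1.2667/1.3962 = 0.9072
(Galilean addition would give +1.267c, exceeding c.)
Converting back: u = 0.9072 × 3.00 × 10^8 m/s.

2.72 × 10^8 m/s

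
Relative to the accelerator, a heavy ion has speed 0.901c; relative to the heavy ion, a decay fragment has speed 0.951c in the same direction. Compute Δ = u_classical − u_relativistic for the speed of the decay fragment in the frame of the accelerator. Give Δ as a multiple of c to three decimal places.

Galilean: u_cl = 0.951 + 0.901 = 1.8520.
Relativistic: u_rel = (0.951 + 0.901) / (1 + 0.951·0.901) = 1.8520/1.8569 = 0.9974.
Δ = 1.8520 − 0.9974 = 0.8546.
(The classical prediction exceeds c; the relativistic result does not.)

Δ = 0.855c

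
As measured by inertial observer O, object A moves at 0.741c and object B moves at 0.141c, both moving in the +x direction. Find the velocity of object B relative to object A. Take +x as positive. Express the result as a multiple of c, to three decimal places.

β_A = 0.741, β_B = 0.141.
Transform to A's frame with the inverse velocity-addition law: u' = (u − v)/(1 − uv/c²), taking u = β_B and v = β_A.
u' = (0.141 − 0.741) / (1 − (0.741)(0.141)) = -0.6000/0.8955 = -0.6700.

-0.670c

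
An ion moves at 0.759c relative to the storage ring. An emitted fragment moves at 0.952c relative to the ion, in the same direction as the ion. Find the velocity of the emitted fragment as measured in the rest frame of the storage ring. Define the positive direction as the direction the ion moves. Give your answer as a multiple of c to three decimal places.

0.993c

With v = 0.759 and u' = 0.952 (in units of c),
u = (u' + v)/(1 + u'v/c²):
u = (0.952 + 0.759) / (1 + 0.952·0.759) = 1.7110/1.7226 = 0.9933
(Galilean addition would give +1.711c, exceeding c.)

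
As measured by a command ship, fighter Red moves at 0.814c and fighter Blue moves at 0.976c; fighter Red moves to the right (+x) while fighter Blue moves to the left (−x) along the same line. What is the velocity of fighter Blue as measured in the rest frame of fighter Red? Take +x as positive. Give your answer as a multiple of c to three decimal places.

-0.998c

β_A = 0.814, β_B = -0.976.
Transform to A's frame with the inverse velocity-addition law: u' = (u − v)/(1 − uv/c²), taking u = β_B and v = β_A.
u' = (-0.976 − 0.814) / (1 − (0.814)(-0.976)) = -1.7900/1.7945 = -0.9975.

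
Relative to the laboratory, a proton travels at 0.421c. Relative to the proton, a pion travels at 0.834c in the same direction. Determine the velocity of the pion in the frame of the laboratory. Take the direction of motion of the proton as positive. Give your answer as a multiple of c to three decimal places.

0.929c

With v = 0.421 and u' = 0.834 (in units of c),
u = (u' + v)/(1 + u'v/c²):
u = (0.834 + 0.421) / (1 + 0.834·0.421) = 1.2550/1.3511 = 0.9289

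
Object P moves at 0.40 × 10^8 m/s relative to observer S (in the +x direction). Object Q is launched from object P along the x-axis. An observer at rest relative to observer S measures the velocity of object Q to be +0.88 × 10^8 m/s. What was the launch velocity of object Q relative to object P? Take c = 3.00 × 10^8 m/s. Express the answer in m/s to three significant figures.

v = 0.133c, u = 0.293c.
Invert the composition law: u' = (u − v)/(1 − uv/c²).
u' = (0.293 − 0.133) / (1 − (0.293)(0.133)) = 0.1600/0.9609 = 0.1665.
u' = 0.1665 × 3.00 × 10^8 m/s.

+5.00 × 10^7 m/s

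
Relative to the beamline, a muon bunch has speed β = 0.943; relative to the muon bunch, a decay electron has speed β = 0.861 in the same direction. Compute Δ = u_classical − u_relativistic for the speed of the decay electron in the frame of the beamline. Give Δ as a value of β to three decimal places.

Δ = 0.808

Galilean: u_cl = 0.861 + 0.943 = 1.8040.
Relativistic: u_rel = (0.861 + 0.943) / (1 + 0.861·0.943) = 1.8040/1.8119 = 0.9956.
Δ = 1.8040 − 0.9956 = 0.8084.
(The classical prediction exceeds c; the relativistic result does not.)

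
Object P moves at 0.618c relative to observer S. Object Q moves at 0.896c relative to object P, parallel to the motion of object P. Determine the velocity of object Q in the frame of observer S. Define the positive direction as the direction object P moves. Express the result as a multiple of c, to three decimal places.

0.974c

With v = 0.618 and u' = 0.896 (in units of c),
u = (u' + v)/(1 + u'v/c²):
u = (0.896 + 0.618) / (1 + 0.896·0.618) = 1.5140/1.5537 = 0.9744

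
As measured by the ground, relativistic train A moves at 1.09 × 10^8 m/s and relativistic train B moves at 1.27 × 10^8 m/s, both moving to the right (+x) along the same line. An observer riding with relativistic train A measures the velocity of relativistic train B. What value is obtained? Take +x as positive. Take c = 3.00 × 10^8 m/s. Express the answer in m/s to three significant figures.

+2.13 × 10^7 m/s

β_A = 0.363, β_B = 0.423 (dividing each by c = 3.00 × 10^8 m/s).
Transform to A's frame with the inverse velocity-addition law: u' = (u − v)/(1 − uv/c²), taking u = β_B and v = β_A.
u' = (0.423 − 0.363) / (1 − (0.363)(0.423)) = 0.0600/0.8462 = 0.0709.
u' = 0.0709 × 3.00 × 10^8 m/s.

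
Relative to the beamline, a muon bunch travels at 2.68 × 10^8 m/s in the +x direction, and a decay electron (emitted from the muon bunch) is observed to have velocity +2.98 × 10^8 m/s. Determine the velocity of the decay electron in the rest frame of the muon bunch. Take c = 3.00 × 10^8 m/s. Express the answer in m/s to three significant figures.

+2.66 × 10^8 m/s

v = 0.893c, u = 0.993c.
Invert the composition law: u' = (u − v)/(1 − uv/c²).
u' = (0.993 − 0.893) / (1 − (0.993)(0.893)) = 0.1000/0.1126 = 0.8879.
u' = 0.8879 × 3.00 × 10^8 m/s.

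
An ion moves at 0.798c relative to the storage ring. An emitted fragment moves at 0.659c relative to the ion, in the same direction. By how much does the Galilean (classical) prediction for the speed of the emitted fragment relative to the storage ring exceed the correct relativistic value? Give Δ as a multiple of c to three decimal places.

Δ = 0.502c

Galilean: u_cl = 0.659 + 0.798 = 1.4570.
Relativistic: u_rel = (0.659 + 0.798) / (1 + 0.659·0.798) = 1.4570/1.5259 = 0.9549.
Δ = 1.4570 − 0.9549 = 0.5021.
(The classical prediction exceeds c; the relativistic result does not.)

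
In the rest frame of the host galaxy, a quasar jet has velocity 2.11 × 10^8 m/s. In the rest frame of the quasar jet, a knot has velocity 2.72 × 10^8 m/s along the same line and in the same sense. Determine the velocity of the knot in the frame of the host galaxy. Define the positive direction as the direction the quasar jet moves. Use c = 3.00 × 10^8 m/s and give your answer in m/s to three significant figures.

In units of c (dividing by 3.00 × 10^8 m/s): v = 0.703, u' = 0.907.
u = (u' + v)/(1 + u'v/c²):
u = (0.907 + 0.703) / (1 + 0.907·0.703) = 1.6100/1.6377 = 0.9831
(Galilean addition would give +1.610c, exceeding c.)
Converting back: u = 0.9831 × 3.00 × 10^8 m/s.

2.95 × 10^8 m/s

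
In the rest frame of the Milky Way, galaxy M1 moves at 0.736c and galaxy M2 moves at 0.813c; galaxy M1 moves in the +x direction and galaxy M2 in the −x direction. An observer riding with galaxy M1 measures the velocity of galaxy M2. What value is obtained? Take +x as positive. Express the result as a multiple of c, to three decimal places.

-0.969c

β_A = 0.736, β_B = -0.813.
Transform to A's frame with the inverse velocity-addition law: u' = (u − v)/(1 − uv/c²), taking u = β_B and v = β_A.
u' = (-0.813 − 0.736) / (1 − (0.736)(-0.813)) = -1.5490/1.5984 = -0.9691.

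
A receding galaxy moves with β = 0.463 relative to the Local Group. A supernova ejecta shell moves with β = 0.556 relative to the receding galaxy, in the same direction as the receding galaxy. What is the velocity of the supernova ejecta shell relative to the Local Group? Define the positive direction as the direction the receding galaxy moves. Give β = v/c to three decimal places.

β = 0.810

With v = 0.463 and u' = 0.556 (in units of c),
u = (u' + v)/(1 + u'v/c²):
u = (0.556 + 0.463) / (1 + 0.556·0.463) = 1.0190/1.2574 = 0.8104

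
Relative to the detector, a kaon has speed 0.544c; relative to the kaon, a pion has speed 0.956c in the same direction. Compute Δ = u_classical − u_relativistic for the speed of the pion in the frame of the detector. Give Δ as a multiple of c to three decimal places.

Δ = 0.513c

Galilean: u_cl = 0.956 + 0.544 = 1.5000.
Relativistic: u_rel = (0.956 + 0.544) / (1 + 0.956·0.544) = 1.5000/1.5201 = 0.9868.
Δ = 1.5000 − 0.9868 = 0.5132.
(The classical prediction exceeds c; the relativistic result does not.)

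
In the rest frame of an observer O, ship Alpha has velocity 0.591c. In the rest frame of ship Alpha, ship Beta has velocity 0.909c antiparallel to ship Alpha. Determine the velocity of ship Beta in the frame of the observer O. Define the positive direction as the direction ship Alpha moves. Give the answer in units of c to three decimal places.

-0.687c

With v = 0.591 and u' = -0.909 (in units of c),
u = (u' + v)/(1 + u'v/c²):
u = (-0.909 + 0.591) / (1 + (-0.909)·0.591) = -0.3180/0.4628 = -0.6872
(Galilean addition would give -0.318c.)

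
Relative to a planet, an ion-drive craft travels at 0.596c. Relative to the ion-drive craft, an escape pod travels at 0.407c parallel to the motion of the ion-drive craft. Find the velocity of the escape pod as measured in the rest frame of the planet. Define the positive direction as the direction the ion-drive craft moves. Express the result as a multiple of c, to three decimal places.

0.807c

With v = 0.596 and u' = 0.407 (in units of c),
u = (u' + v)/(1 + u'v/c²):
u = (0.407 + 0.596) / (1 + 0.407·0.596) = 1.0030/1.2426 = 0.8072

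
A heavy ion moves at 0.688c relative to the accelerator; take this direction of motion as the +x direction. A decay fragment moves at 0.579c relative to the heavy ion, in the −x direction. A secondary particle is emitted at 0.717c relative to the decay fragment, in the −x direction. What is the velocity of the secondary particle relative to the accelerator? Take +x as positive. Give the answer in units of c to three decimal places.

Apply u = (u' + v)/(1 + u'v/c²) successively, working outward toward the accelerator.
Start: velocity of the heavy ion relative to the accelerator = 0.6880c.
Compose with the decay fragment (u' = -0.579 in the heavy ion frame): u_1 = (-0.579 + 0.688) / (1 + (-0.579)·0.688) = 0.1090/0.6016 = 0.1812.
Compose with the secondary particle (u' = -0.717 in the decay fragment frame): u_2 = (-0.717 + 0.181) / (1 + (-0.717)·0.181) = -0.5358/0.8701 = -0.6158.

-0.616c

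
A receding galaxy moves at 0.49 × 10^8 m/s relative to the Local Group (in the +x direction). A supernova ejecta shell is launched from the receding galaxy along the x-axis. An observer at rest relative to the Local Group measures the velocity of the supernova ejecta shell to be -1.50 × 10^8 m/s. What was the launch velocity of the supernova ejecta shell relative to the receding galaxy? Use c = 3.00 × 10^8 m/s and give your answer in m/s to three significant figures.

v = 0.163c, u = -0.500c.
Invert the composition law: u' = (u − v)/(1 − uv/c²).
u' = (-0.500 − 0.163) / (1 − (-0.500)(0.163)) = -0.6633/1.0817 = -0.6133.
u' = -0.6133 × 3.00 × 10^8 m/s.

-1.84 × 10^8 m/s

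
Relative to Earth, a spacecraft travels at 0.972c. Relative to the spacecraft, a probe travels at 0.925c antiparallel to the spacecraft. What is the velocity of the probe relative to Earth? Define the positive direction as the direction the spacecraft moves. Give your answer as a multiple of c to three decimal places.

With v = 0.972 and u' = -0.925 (in units of c),
u = (u' + v)/(1 + u'v/c²):
u = (-0.925 + 0.972) / (1 + (-0.925)·0.972) = 0.0470/0.1009 = 0.4658
(Galilean addition would give +0.047c.)

+0.466c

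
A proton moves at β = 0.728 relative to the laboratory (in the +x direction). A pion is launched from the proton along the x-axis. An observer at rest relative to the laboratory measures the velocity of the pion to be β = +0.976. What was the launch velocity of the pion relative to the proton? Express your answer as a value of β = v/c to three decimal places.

Invert the composition law: u' = (u − v)/(1 − uv/c²).
u' = (0.976 − 0.728) / (1 − (0.976)(0.728)) = 0.2480/0.2895 = 0.8567.

β = +0.857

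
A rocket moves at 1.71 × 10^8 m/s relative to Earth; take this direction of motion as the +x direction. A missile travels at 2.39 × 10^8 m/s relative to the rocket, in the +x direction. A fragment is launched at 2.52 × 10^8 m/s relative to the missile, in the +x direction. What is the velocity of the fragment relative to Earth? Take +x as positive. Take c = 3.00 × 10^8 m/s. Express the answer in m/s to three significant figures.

Apply u = (u' + v)/(1 + u'v/c²) successively, working outward toward Earth.
(Dividing each given speed by c = 3.00 × 10^8 m/s to work in units of c.)
Start: velocity of the rocket relative to Earth = 0.5700c.
Compose with the missile (u' = 0.797 in the rocket frame): u_1 = (0.797 + 0.570) / (1 + 0.797·0.570) = 1.3667/1.4541 = 0.9399.
Compose with the fragment (u' = 0.840 in the missile frame): u_2 = (0.840 + 0.940) / (1 + 0.840·0.940) = 1.7799/1.7895 = 0.9946.
So u = 0.9946 × 3.00 × 10^8 m/s.

2.98 × 10^8 m/s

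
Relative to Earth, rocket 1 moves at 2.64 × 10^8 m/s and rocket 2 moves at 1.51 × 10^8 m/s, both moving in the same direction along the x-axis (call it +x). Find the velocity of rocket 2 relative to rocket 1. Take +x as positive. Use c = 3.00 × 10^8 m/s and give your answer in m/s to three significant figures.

β_A = 0.880, β_B = 0.503 (dividing each by c = 3.00 × 10^8 m/s).
Transform to A's frame with the inverse velocity-addition law: u' = (u − v)/(1 − uv/c²), taking u = β_B and v = β_A.
u' = (0.503 − 0.880) / (1 − (0.880)(0.503)) = -0.3767/0.5571 = -0.6762.
u' = -0.6762 × 3.00 × 10^8 m/s.

-2.03 × 10^8 m/s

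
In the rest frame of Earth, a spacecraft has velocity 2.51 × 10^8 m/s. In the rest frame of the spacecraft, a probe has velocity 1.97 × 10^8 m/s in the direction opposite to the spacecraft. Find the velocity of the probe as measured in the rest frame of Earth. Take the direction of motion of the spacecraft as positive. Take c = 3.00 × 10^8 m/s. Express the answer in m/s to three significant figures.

In units of c (dividing by 3.00 × 10^8 m/s): v = 0.837, u' = -0.657.
u = (u' + v)/(1 + u'v/c²):
u = (-0.657 + 0.837) / (1 + (-0.657)·0.837) = 0.1800/0.4506 = 0.3995
Converting back: u = 0.3995 × 3.00 × 10^8 m/s.

+1.20 × 10^8 m/s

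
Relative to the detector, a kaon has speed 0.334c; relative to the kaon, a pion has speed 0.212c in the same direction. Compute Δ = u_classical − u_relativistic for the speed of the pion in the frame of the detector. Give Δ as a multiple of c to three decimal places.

Galilean: u_cl = 0.212 + 0.334 = 0.5460.
Relativistic: u_rel = (0.212 + 0.334) / (1 + 0.212·0.334) = 0.5460/1.0708 = 0.5099.
Δ = 0.5460 − 0.5099 = 0.0361.

Δ = 0.036c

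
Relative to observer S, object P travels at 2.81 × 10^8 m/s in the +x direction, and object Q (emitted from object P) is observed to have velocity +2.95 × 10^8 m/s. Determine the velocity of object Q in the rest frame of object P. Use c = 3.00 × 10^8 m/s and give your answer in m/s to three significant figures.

+1.77 × 10^8 m/s

v = 0.937c, u = 0.983c.
Invert the composition law: u' = (u − v)/(1 − uv/c²).
u' = (0.983 − 0.937) / (1 − (0.983)(0.937)) = 0.0467/0.0789 = 0.5911.
u' = 0.5911 × 3.00 × 10^8 m/s.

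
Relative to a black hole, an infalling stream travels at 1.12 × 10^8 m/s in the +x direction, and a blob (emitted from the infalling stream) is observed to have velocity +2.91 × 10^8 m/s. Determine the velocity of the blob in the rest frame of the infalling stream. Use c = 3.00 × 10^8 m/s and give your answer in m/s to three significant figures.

v = 0.373c, u = 0.970c.
Invert the composition law: u' = (u − v)/(1 − uv/c²).
u' = (0.970 − 0.373) / (1 − (0.970)(0.373)) = 0.5967/0.6379 = 0.9354.
u' = 0.9354 × 3.00 × 10^8 m/s.

+2.81 × 10^8 m/s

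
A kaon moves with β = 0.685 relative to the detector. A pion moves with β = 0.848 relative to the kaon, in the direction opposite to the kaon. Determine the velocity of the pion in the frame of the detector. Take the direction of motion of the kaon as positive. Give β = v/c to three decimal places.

With v = 0.685 and u' = -0.848 (in units of c),
u = (u' + v)/(1 + u'v/c²):
u = (-0.848 + 0.685) / (1 + (-0.848)·0.685) = -0.1630/0.4191 = -0.3889
(Galilean addition would give -0.163c.)

β = -0.389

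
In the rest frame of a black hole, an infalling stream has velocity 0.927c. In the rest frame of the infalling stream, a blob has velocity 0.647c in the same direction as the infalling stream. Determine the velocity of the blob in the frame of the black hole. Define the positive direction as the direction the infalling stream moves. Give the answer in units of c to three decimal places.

0.984c

With v = 0.927 and u' = 0.647 (in units of c),
u = (u' + v)/(1 + u'v/c²):
u = (0.647 + 0.927) / (1 + 0.647·0.927) = 1.5740/1.5998 = 0.9839
(Galilean addition would give +1.574c, exceeding c.)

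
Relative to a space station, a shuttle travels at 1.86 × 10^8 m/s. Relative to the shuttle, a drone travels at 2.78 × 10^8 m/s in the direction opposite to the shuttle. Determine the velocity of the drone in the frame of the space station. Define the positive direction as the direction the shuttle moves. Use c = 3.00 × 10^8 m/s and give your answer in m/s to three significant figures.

-2.16 × 10^8 m/s

In units of c (dividing by 3.00 × 10^8 m/s): v = 0.620, u' = -0.927.
u = (u' + v)/(1 + u'v/c²):
u = (-0.927 + 0.620) / (1 + (-0.927)·0.620) = -0.3067/0.4255 = -0.7208
Converting back: u = -0.7208 × 3.00 × 10^8 m/s.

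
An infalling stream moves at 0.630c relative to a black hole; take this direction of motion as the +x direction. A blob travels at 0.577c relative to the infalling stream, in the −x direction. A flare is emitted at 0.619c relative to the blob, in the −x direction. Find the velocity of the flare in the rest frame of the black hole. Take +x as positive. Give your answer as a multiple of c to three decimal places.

-0.565c

Apply u = (u' + v)/(1 + u'v/c²) successively, working outward toward the black hole.
Start: velocity of the infalling stream relative to the black hole = 0.6300c.
Compose with the blob (u' = -0.577 in the infalling stream frame): u_1 = (-0.577 + 0.630) / (1 + (-0.577)·0.630) = 0.0530/0.6365 = 0.0833.
Compose with the flare (u' = -0.619 in the blob frame): u_2 = (-0.619 + 0.083) / (1 + (-0.619)·0.083) = -0.5357/0.9485 = -0.5648.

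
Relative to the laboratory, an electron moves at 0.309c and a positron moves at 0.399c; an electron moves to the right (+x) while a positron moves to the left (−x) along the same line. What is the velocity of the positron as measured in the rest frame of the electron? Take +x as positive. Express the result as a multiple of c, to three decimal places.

-0.630c

β_A = 0.309, β_B = -0.399.
Transform to A's frame with the inverse velocity-addition law: u' = (u − v)/(1 − uv/c²), taking u = β_B and v = β_A.
u' = (-0.399 − 0.309) / (1 − (0.309)(-0.399)) = -0.7080/1.1233 = -0.6303.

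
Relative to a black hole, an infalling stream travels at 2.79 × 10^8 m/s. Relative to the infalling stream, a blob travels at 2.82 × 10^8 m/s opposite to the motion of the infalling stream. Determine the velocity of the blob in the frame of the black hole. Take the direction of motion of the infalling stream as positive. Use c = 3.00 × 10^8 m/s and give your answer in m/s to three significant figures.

In units of c (dividing by 3.00 × 10^8 m/s): v = 0.930, u' = -0.940.
u = (u' + v)/(1 + u'v/c²):
u = (-0.940 + 0.930) / (1 + (-0.940)·0.930) = -0.0100/0.1258 = -0.0795
(Galilean addition would give -0.010c.)
Converting back: u = -0.0795 × 3.00 × 10^8 m/s.

-2.38 × 10^7 m/s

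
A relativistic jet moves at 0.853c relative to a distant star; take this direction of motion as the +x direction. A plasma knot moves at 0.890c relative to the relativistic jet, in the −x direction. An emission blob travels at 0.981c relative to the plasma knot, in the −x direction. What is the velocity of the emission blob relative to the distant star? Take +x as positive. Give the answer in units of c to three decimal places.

-0.986c

Apply u = (u' + v)/(1 + u'v/c²) successively, working outward toward the distant star.
Start: velocity of the relativistic jet relative to the distant star = 0.8530c.
Compose with the plasma knot (u' = -0.890 in the relativistic jet frame): u_1 = (-0.890 + 0.853) / (1 + (-0.890)·0.853) = -0.0370/0.2408 = -0.1536.
Compose with the emission blob (u' = -0.981 in the plasma knot frame): u_2 = (-0.981 + (-0.154)) / (1 + (-0.981)·(-0.154)) = -1.1346/1.1507 = -0.9860.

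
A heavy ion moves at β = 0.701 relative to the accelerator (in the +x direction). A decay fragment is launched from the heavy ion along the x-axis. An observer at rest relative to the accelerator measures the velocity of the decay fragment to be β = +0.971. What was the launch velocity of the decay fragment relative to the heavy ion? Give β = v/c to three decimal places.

Invert the composition law: u' = (u − v)/(1 − uv/c²).
u' = (0.971 − 0.701) / (1 − (0.971)(0.701)) = 0.2700/0.3193 = 0.8455.

β = +0.846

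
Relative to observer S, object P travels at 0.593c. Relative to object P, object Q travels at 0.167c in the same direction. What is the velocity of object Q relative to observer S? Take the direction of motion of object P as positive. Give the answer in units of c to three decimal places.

With v = 0.593 and u' = 0.167 (in units of c),
u = (u' + v)/(1 + u'v/c²):
u = (0.167 + 0.593) / (1 + 0.167·0.593) = 0.7600/1.0990 = 0.6915
(Galilean addition would give +0.760c.)

0.692c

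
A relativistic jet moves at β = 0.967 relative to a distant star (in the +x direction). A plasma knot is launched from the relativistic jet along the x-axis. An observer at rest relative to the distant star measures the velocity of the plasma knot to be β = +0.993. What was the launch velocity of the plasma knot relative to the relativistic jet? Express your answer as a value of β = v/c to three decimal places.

Invert the composition law: u' = (u − v)/(1 − uv/c²).
u' = (0.993 − 0.967) / (1 − (0.993)(0.967)) = 0.0260/0.0398 = 0.6538.

β = +0.654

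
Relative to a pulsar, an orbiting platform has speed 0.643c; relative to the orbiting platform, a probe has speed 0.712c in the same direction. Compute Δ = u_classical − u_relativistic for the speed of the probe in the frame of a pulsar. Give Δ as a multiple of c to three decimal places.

Galilean: u_cl = 0.712 + 0.643 = 1.3550.
Relativistic: u_rel = (0.712 + 0.643) / (1 + 0.712·0.643) = 1.3550/1.4578 = 0.9295.
Δ = 1.3550 − 0.9295 = 0.4255.
(The classical prediction exceeds c; the relativistic result does not.)

Δ = 0.426c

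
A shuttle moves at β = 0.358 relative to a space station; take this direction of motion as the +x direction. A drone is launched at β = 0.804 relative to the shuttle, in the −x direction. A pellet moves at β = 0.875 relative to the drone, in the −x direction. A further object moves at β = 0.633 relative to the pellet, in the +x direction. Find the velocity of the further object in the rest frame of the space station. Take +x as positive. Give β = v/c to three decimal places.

Apply u = (u' + v)/(1 + u'v/c²) successively, working outward toward the space station.
Start: velocity of the shuttle relative to the space station = 0.3580c.
Compose with the drone (u' = -0.804 in the shuttle frame): u_1 = (-0.804 + 0.358) / (1 + (-0.804)·0.358) = -0.4460/0.7122 = -0.6263.
Compose with the pellet (u' = -0.875 in the drone frame): u_2 = (-0.875 + (-0.626)) / (1 + (-0.875)·(-0.626)) = -1.5013/1.5480 = -0.9698.
Compose with the further object (u' = 0.633 in the pellet frame): u_3 = (0.633 + (-0.970)) / (1 + 0.633·(-0.970)) = -0.3368/0.3861 = -0.8724.

β = -0.872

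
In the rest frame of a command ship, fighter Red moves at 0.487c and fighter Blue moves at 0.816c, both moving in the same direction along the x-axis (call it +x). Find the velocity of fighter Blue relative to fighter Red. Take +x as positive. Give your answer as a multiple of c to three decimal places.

β_A = 0.487, β_B = 0.816.
Transform to A's frame with the inverse velocity-addition law: u' = (u − v)/(1 − uv/c²), taking u = β_B and v = β_A.
u' = (0.816 − 0.487) / (1 − (0.487)(0.816)) = 0.3290/0.6026 = 0.5460.

+0.546c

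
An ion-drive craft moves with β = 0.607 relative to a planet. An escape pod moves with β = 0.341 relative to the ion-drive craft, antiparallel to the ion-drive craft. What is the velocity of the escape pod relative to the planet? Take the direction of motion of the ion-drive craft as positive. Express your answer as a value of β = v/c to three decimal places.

With v = 0.607 and u' = -0.341 (in units of c),
u = (u' + v)/(1 + u'v/c²):
u = (-0.341 + 0.607) / (1 + (-0.341)·0.607) = 0.2660/0.7930 = 0.3354

β = +0.335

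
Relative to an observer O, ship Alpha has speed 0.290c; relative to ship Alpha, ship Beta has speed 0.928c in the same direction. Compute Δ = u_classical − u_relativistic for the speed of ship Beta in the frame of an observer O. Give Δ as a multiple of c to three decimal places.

Δ = 0.258c

Galilean: u_cl = 0.928 + 0.290 = 1.2180.
Relativistic: u_rel = (0.928 + 0.290) / (1 + 0.928·0.290) = 1.2180/1.2691 = 0.9597.
Δ = 1.2180 − 0.9597 = 0.2583.
(The classical prediction exceeds c; the relativistic result does not.)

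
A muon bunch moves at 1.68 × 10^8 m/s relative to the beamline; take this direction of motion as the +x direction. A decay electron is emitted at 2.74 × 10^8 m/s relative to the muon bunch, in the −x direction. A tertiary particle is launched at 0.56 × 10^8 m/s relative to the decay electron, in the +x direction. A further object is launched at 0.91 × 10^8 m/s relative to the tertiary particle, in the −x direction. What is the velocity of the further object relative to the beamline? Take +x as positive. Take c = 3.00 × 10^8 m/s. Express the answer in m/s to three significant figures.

Apply u = (u' + v)/(1 + u'v/c²) successively, working outward toward the beamline.
(Dividing each given speed by c = 3.00 × 10^8 m/s to work in units of c.)
Start: velocity of the muon bunch relative to the beamline = 0.5600c.
Compose with the decay electron (u' = -0.913 in the muon bunch frame): u_1 = (-0.913 + 0.560) / (1 + (-0.913)·0.560) = -0.3533/0.4885 = -0.7233.
Compose with the tertiary particle (u' = 0.187 in the decay electron frame): u_2 = (0.187 + (-0.723)) / (1 + 0.187·(-0.723)) = -0.5366/0.8650 = -0.6203.
Compose with the further object (u' = -0.303 in the tertiary particle frame): u_3 = (-0.303 + (-0.620)) / (1 + (-0.303)·(-0.620)) = -0.9237/1.1882 = -0.7774.
So u = -0.7774 × 3.00 × 10^8 m/s.

-2.33 × 10^8 m/s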